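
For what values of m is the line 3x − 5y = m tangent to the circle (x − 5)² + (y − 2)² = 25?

m = 5 ± 5√34

For a tangent, require d(centre, line) = r = 5.
|3·5 − 5·2 − m| / √34 = 5
|m − (5)| = 5√34.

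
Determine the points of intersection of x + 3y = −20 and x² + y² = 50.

Express y = (−20 − x)/3 and substitute into the circle:
10x² + 40x − 50 = 0  ⟹  x² + 4x − 5 = 0
x = 1 or x = −5, giving (1, −7) and (−5, −5).

(−5, −5) and (1, −7)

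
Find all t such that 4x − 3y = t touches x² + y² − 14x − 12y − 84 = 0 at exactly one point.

The line touches the circle iff its distance from (7, 6) is 13:
|4·7 − 3·6 − t| / √25 = 13
|t − (10)| = 13·5, so t = 75 or t = −55.

t = −55 or t = 75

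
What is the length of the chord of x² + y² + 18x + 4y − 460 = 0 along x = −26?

The distance from (−9, −2) to the line is 17, and r² = 545.
Half the chord is √(r² − d²) = √(256), so the full chord is 32.

32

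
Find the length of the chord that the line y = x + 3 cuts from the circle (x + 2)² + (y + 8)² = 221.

The distance from (−2, −8) to the line is 9/√2, and r² = 221.
Half the chord is √(r² − d²) = √(361/2), so the full chord is 19√2.

19√2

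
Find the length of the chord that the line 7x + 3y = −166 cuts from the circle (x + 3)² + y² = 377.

From the line, y = (−166 − 7x)/3. Substituting:
58x² + 2378x + 24244 = 0  ⟹  x² + 41x + 418 = 0
x = −19 or x = −22, giving (−19, −11) and (−22, −4).
|(−19, −11) − (−22, −4)| = √((3)² + (−7)²) = √58.

√58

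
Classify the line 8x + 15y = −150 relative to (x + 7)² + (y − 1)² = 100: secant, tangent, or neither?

Substituting the line into the circle gives 289x² + 5790x + 15750 = 0.
Δ = 33524100 − 18207000 = 15317100.
Two real roots: the line is a secant.

secant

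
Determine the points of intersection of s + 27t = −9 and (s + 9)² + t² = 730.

Substitute t = (−9 − s)/27:
730s² + 13140s − 473040 = 0  ⟹  s² + 18s − 648 = 0
s = 18 or s = −36, giving (18, −1) and (−36, 1).

(−36, 1) and (18, −1)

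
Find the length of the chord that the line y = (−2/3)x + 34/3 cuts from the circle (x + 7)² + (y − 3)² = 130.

Express y = (34 − 2x)/3 and substitute into the circle:
13x² + 26x − 104 = 0  ⟹  x² + 2x − 8 = 0
x = 2 or x = −4, giving (2, 10) and (−4, 14).
Chord length = distance between (2, 10) and (−4, 14) = √52 = 2√13.

2√13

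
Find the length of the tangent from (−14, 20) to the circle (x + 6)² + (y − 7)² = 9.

With centre O = (−6, 7), |OP|² = 233 and r² = 9.
The tangent meets the radius at right angles, so tangent² = |PO|² − r² = 233 − 9 = 224.

4√14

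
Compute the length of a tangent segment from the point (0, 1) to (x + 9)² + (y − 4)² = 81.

The centre is (−9, 4) and r = 9. The square of the distance from P to the centre is 81 + 9 = 90.
Power of the point: PT² = |PO|² − r² = 9, so PT = 3.

3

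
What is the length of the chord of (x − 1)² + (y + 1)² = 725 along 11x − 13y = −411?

√290

The distance from (1, −1) to the line is 435/√290, and r² = 725.
Half the chord is √(r² − d²) = √(145/2), so the full chord is √290.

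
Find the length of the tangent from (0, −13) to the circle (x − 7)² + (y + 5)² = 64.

With centre O = (7, −5), |OP|² = 113 and r² = 64.
By the tangent–radius right angle, tangent length = √(|PO|² − r²) = √49 = 7.

7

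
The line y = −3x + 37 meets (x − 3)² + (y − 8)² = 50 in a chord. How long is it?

Express y = −3x + 37 and substitute into the circle:
10x² − 180x + 800 = 0  ⟹  x² − 18x + 80 = 0
x = 10 or x = 8, giving (10, 7) and (8, 13).
Chord length = distance between (10, 7) and (8, 13) = √40 = 2√10.

2√10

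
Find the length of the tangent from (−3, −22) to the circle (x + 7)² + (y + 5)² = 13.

2√73

Centre (−7, −5), r² = 13. |PO|² = (4)² + (−17)² = 305.
The tangent meets the radius at right angles, so tangent² = |PO|² − r² = 305 − 13 = 292.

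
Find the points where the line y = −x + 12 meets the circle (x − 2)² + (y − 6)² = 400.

(−10, 22) and (18, −6)

Express y = −x + 12 and substitute into the circle:
2x² − 16x − 360 = 0  ⟹  x² − 8x − 180 = 0
x = 18 or x = −10, giving (18, −6) and (−10, 22).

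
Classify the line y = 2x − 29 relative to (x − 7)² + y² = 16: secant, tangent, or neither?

neither

d² = (2·7 − 1·0 − (29))²/5 = 45; r² = 16.
Since d² > r², the line lies outside the circle.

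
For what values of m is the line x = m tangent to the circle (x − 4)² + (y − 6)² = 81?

m = −5 or m = 13

Tangency holds when the distance from the centre (4, 6) to the line equals the radius 9:
|1·4 + 0·6 − m| / √1 = 9
|m − (4)| = 9, so m = 13 or m = −5.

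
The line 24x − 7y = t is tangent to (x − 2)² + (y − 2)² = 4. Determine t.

t = −16 or t = 84

The line touches the circle iff its distance from (2, 2) is 2:
|24·2 − 7·2 − t| / √625 = 2
|t − (34)| = 2·25, so t = 84 or t = −16.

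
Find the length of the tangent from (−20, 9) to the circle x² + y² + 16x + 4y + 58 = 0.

√255

The centre is (−8, −2) and r = √10. The square of the distance from P to the centre is 144 + 121 = 265.
The tangent meets the radius at right angles, so tangent² = |PO|² − r² = 265 − 10 = 255.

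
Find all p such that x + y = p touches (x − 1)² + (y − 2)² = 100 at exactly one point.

p = 3 ± 10√2

The line touches the circle iff its distance from (1, 2) is 10:
|1·1 + 1·2 − p| / √2 = 10
|p − (3)| = 10√2.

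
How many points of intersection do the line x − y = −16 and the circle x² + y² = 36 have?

0

Centre (0, 0), r² = 36. Distance² from centre to line = (16)²/2 = 128.
Since d² > r², the line lies outside the circle.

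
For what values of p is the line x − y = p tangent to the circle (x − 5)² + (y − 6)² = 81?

p = −1 ± 9√2

For a tangent, require d(centre, line) = r = 9.
|1·5 − 1·6 − p| / √2 = 9
|p − (−1)| = 9√2.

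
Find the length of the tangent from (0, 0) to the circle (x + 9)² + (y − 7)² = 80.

5√2

Centre (−9, 7), r² = 80. |PO|² = (9)² + (−7)² = 130.
By the tangent–radius right angle, tangent length = √(|PO|² − r²) = √50 = 5√2.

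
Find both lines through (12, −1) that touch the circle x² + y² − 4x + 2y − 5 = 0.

Write the tangent as mx − y + (−1 − m·(12)) = 0 and set its distance from the centre to √10:
[m·(−10) − (0)]² = 10(m² + 1)
9m² − 1 = 0, so m = 1/3 or m = −1/3.
With m = 1/3: x − 3y = 15. With m = −1/3: x + 3y = 9.

x − 3y = 15 and x + 3y = 9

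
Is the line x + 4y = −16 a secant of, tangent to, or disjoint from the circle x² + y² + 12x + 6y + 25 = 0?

Substituting the line into the circle gives 17x² + 200x + 272 = 0.
Δ = 40000 − 18496 = 21504.
Two real roots: the line is a secant.

secant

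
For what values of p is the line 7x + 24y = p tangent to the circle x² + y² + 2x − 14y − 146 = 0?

For a tangent, require d(centre, line) = r = 14.
|7·(−1) + 24·7 − p| / √625 = 14
|p − (161)| = 14·25, so p = 511 or p = −189.

p = −189 or p = 511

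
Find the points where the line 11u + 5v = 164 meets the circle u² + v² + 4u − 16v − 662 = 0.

From the line, v = (164 − 11u)/5. Substituting:
146u² − 2628u − 2774 = 0  ⟹  u² − 18u − 19 = 0
u = 19 or u = −1, giving (19, −9) and (−1, 35).

(−1, 35) and (19, −9)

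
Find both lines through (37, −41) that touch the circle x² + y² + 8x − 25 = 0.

A line y − (−41) = m(x − (37)) is tangent when its distance from (−4, 0) is √41:
[m·(−41) − (41)]² = 41(m² + 1)
20m² + 41m + 20 = 0, so m = −5/4 or m = −4/5.
Through (37, −41) these give 5x + 4y = 21 and 4x + 5y = −57.

5x + 4y = 21 and 4x + 5y = −57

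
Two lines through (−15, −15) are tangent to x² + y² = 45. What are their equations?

x − 2y = 15 and 2x − y = −15

A line y − (−15) = m(x − (−15)) is tangent when its distance from (0, 0) is 3√5:
(15m − (15))² = 45(m² + 1)
2m² − 5m + 2 = 0, so m = 1/2 or m = 2.
With m = 1/2: x − 2y = 15. With m = 2: 2x − y = −15.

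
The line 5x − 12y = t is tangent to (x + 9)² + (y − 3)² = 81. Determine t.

The line touches the circle iff its distance from (−9, 3) is 9:
|5·(−9) − 12·3 − t| / √169 = 9
|t − (−81)| = 9·13, so t = 36 or t = −198.

t = −198 or t = 36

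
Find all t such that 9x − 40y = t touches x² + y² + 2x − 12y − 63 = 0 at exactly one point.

t = −659 or t = 161

The line touches the circle iff its distance from (−1, 6) is 10:
|9·(−1) − 40·6 − t| / √1681 = 10
|t − (−249)| = 10·41, so t = 161 or t = −659.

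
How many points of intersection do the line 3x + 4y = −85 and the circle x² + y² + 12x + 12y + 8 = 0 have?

Substituting the line into the circle gives 25x² + 558x + 3273 = 0.
Discriminant = (558)² − 4·25·(3273) = −15936 < 0.
No real roots: the line does not meet the circle.

0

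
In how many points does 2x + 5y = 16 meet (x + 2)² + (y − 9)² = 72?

Substituting the line into the circle gives 29x² + 216x − 859 = 0.
Discriminant = (216)² − 4·29·(−859) = 146300 > 0.
Two real roots: the line is a secant.

2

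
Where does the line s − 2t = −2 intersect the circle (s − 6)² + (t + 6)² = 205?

Express t = (2 + s)/2 and substitute into the circle:
5s² − 20s − 480 = 0  ⟹  s² − 4s − 96 = 0
s = 12 or s = −8, giving (12, 7) and (−8, −3).

(−8, −3) and (12, 7)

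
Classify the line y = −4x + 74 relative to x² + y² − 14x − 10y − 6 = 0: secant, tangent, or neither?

Substituting the line into the circle gives 17x² − 566x + 4730 = 0.
Δ = 320356 − 321640 = −1284.
No real roots: the line does not meet the circle.

neither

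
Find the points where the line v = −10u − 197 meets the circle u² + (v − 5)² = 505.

From the line, v = −10u − 197. Substituting:
101u² + 4040u + 40299 = 0  ⟹  u² + 40u + 399 = 0
u = −19 or u = −21, giving (−19, −7) and (−21, 13).

(−21, 13) and (−19, −7)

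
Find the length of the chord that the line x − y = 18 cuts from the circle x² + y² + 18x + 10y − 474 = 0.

26√2

From the line, y = x − 18. Substituting:
2x² − 8x − 330 = 0  ⟹  x² − 4x − 165 = 0
x = 15 or x = −11, giving (15, −3) and (−11, −29).
|(15, −3) − (−11, −29)| = √((26)² + (26)²) = 26√2.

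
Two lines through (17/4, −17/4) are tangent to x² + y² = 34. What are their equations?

Let a tangent through (17/4, −17/4) have slope m. Its distance from (0, 0) must equal √34:
[m·(−17/4) − (17/4)]² = 34(m² + 1)
15m² − 34m + 15 = 0, so m = 5/3 or m = 3/5.
With m = 5/3: 5x − 3y = 34. With m = 3/5: 3x − 5y = 34.

5x − 3y = 34 and 3x − 5y = 34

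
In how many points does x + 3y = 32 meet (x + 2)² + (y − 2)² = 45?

Centre (−2, 2), r² = 45. Distance² from centre to line = (−28)²/10 = 392/5.
Since d² > r², the line lies outside the circle.

0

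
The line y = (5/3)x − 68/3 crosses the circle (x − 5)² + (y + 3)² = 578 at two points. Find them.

Substitute y = (−68 + 5x)/3:
34x² − 680x − 1496 = 0  ⟹  x² − 20x − 44 = 0
x = 22 or x = −2, giving (22, 14) and (−2, −26).

(−2, −26) and (22, 14)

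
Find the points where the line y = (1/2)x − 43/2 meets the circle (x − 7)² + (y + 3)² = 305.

(3, −20) and (23, −10)

Express y = (−43 + x)/2 and substitute into the circle:
5x² − 130x + 345 = 0  ⟹  x² − 26x + 69 = 0
x = 23 or x = 3, giving (23, −10) and (3, −20).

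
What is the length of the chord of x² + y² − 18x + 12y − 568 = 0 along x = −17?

6

Centre (9, −6), r² = 685. Perpendicular distance d from centre to line = |26| / √1 = 26.
Half the chord is √(r² − d²) = √(9), so the full chord is 6.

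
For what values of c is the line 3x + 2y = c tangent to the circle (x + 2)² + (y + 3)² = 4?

For a tangent, require d(centre, line) = r = 2.
|3·(−2) + 2·(−3) − c| / √13 = 2
|c − (−12)| = 2√13.

c = −12 ± 2√13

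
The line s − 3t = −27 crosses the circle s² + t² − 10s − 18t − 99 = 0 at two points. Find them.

(−9, 6) and (18, 15)

Substitute t = (27 + s)/3:
10s² − 90s − 1620 = 0  ⟹  s² − 9s − 162 = 0
s = 18 or s = −9, giving (18, 15) and (−9, 6).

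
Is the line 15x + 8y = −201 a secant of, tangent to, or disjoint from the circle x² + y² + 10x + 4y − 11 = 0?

disjoint

d² = (15·(−5) + 8·(−2) − (−201))²/289 = 12100/289; r² = 40.
Since d² > r², the line lies outside the circle.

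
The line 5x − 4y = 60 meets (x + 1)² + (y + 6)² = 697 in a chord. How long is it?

From the line, y = (−60 + 5x)/4. Substituting:
41x² − 328x − 9840 = 0  ⟹  x² − 8x − 240 = 0
x = 20 or x = −12, giving (20, 10) and (−12, −30).
|(20, 10) − (−12, −30)| = √((32)² + (40)²) = 8√41.

8√41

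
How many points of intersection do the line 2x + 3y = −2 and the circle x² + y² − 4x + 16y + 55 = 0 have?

0

Centre (2, −8), r² = 13. Distance² from centre to line = (−18)²/13 = 324/13.
Since d² > r², the line lies outside the circle.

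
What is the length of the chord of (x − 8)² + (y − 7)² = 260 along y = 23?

4

From the line, y = 23. Substituting:
x² − 16x + 60 = 0
x = 10 or x = 6, giving (10, 23) and (6, 23).
|(10, 23) − (6, 23)| = √((4)² + (0)²) = 4.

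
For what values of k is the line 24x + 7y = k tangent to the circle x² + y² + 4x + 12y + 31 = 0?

k = −165 or k = −15

Tangency holds when the distance from the centre (−2, −6) to the line equals the radius 3:
|24·(−2) + 7·(−6) − k| / √625 = 3
|k − (−90)| = 3·25, so k = −15 or k = −165.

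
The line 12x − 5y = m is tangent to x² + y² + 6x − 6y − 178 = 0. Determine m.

m = −233 or m = 131

For a tangent, require d(centre, line) = r = 14.
|12·(−3) − 5·3 − m| / √169 = 14
|m − (−51)| = 14·13, so m = 131 or m = −233.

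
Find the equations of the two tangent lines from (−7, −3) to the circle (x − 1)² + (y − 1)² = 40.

Let a tangent through (−7, −3) have slope m. Its distance from (1, 1) must equal 2√10:
[m·(8) − (4)]² = 40(m² + 1)
3m² − 8m − 3 = 0, so m = −1/3 or m = 3.
Through (−7, −3) these give x + 3y = −16 and 3x − y = −18.

x + 3y = −16 and 3x − y = −18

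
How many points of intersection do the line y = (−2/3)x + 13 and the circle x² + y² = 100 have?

0

d² = (2·0 + 3·0 − (39))²/13 = 117; r² = 100.
Since d² > r², the line lies outside the circle.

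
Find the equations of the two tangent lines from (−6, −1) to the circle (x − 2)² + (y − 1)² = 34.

Let a tangent through (−6, −1) have slope m. Its distance from (2, 1) must equal √34:
[m·(8) − (2)]² = 34(m² + 1)
15m² − 16m − 15 = 0, so m = 5/3 or m = −3/5.
Through (−6, −1) these give 5x − 3y = −27 and 3x + 5y = −23.

5x − 3y = −27 and 3x + 5y = −23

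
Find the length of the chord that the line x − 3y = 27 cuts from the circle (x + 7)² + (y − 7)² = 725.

Express y = (−27 + x)/3 and substitute into the circle:
10x² + 30x − 3780 = 0  ⟹  x² + 3x − 378 = 0
x = 18 or x = −21, giving (18, −3) and (−21, −16).
Chord length = distance between (18, −3) and (−21, −16) = √1690 = 13√10.

13√10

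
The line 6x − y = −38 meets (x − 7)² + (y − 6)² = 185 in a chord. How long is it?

2√37

Centre (7, 6), r² = 185. Perpendicular distance d from centre to line = |74| / √37 = 74/√37.
Half the chord is √(r² − d²) = √(37), so the full chord is 2√37.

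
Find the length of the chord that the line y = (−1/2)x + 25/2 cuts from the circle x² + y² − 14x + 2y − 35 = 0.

The distance from (7, −1) to the line is 20/√5, and r² = 85.
Half the chord is √(r² − d²) = √(5), so the full chord is 2√5.

2√5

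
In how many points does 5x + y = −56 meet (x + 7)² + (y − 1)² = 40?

2

Substituting the line into the circle gives 26x² + 584x + 3258 = 0.
Δ = 341056 − 338832 = 2224.
Two real roots: the line is a secant.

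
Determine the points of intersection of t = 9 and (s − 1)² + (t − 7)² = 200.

(−13, 9) and (15, 9)

From the line, t = 9. Substituting:
s² − 2s − 195 = 0
s = 15 or s = −13, giving (15, 9) and (−13, 9).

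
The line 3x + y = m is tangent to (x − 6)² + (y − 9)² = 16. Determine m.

For a tangent, require d(centre, line) = r = 4.
|3·6 + 1·9 − m| / √10 = 4
|m − (27)| = 4√10.

m = 27 ± 4√10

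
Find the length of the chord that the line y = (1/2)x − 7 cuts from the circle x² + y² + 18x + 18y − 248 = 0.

18√5

Centre (−9, −9), r² = 410. Perpendicular distance d from centre to line = |−5| / √5 = 5/√5.
Half the chord is √(r² − d²) = √(405), so the full chord is 18√5.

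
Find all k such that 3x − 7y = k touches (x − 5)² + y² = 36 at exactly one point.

Tangency holds when the distance from the centre (5, 0) to the line equals the radius 6:
|3·5 − 7·0 − k| / √58 = 6
|k − (15)| = 6√58.

k = 15 ± 6√58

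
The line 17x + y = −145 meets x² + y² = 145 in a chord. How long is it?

From the line, y = −17x − 145. Substituting:
290x² + 4930x + 20880 = 0  ⟹  x² + 17x + 72 = 0
x = −8 or x = −9, giving (−8, −9) and (−9, 8).
|(−8, −9) − (−9, 8)| = √((1)² + (−17)²) = √290.

√290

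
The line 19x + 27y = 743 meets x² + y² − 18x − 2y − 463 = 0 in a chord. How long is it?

Express y = (743 − 19x)/27 and substitute into the circle:
1090x² − 40330x + 174400 = 0  ⟹  x² − 37x + 160 = 0
x = 32 or x = 5, giving (32, 5) and (5, 24).
|(32, 5) − (5, 24)| = √((27)² + (−19)²) = √1090.

√1090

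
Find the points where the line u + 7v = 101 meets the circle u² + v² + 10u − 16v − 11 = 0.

(−11, 16) and (3, 14)

From the line, v = (101 − u)/7. Substituting:
50u² + 400u − 1650 = 0  ⟹  u² + 8u − 33 = 0
u = 3 or u = −11, giving (3, 14) and (−11, 16).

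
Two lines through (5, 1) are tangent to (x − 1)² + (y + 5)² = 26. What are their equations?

Write the tangent as mx − y + (1 − m·(5)) = 0 and set its distance from the centre to √26:
(−4m − (−6))² = 26(m² + 1)
5m² + 24m − 5 = 0, so m = 1/5 or m = −5.
Through (5, 1) these give x − 5y = 0 and 5x + y = 26.

x − 5y = 0 and 5x + y = 26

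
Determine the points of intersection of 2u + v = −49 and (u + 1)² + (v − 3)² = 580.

(−25, 1) and (−17, −15)

Express v = −2u − 49 and substitute into the circle:
5u² + 210u + 2125 = 0  ⟹  u² + 42u + 425 = 0
u = −17 or u = −25, giving (−17, −15) and (−25, 1).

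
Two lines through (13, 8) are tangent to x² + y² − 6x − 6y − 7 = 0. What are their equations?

4x − 3y = 28 and y = 8

Write the tangent as mx − y + (8 − m·(13)) = 0 and set its distance from the centre to 5:
[m·(−10) − (−5)]² = 25(m² + 1)
3m² − 4m = 0, so m = 4/3 or m = 0.
With m = 4/3: 4x − 3y = 28. With m = 0: y = 8.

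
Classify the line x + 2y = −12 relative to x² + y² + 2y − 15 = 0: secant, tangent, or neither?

neither

Substituting the line into the circle gives 5x² + 20x + 36 = 0.
Δ = 400 − 720 = −320.
No real roots: the line does not meet the circle.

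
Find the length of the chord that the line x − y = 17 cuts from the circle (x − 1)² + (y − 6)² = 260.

Centre (1, 6), r² = 260. Perpendicular distance d from centre to line = |−22| / √2 = 22/√2.
Chord = 2√(r² − d²) = 2·√(18) = 6√2.

6√2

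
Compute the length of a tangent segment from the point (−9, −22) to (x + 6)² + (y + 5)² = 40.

√258

Centre (−6, −5), r² = 40. |PO|² = (−3)² + (−17)² = 298.
By the tangent–radius right angle, tangent length = √(|PO|² − r²) = √258.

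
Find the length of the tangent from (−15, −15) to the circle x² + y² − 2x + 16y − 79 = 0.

The centre is (1, −8) and r = 12. The square of the distance from P to the centre is 256 + 49 = 305.
By the tangent–radius right angle, tangent length = √(|PO|² − r²) = √161.

√161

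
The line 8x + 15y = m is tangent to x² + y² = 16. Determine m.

For a tangent, require d(centre, line) = r = 4.
|8·0 + 15·0 − m| / √289 = 4
|m| = 4·17, so m = 68 or m = −68.

m = −68 or m = 68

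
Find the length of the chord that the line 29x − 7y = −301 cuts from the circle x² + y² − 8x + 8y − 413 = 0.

Centre (4, −4), r² = 445. Perpendicular distance d from centre to line = |445| / √890 = 445/√890.
Chord = 2√(r² − d²) = 2·√(445/2) = √890.

√890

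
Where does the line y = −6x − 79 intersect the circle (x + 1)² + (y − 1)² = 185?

Express y = −6x − 79 and substitute into the circle:
37x² + 962x + 6216 = 0  ⟹  x² + 26x + 168 = 0
x = −12 or x = −14, giving (−12, −7) and (−14, 5).

(−14, 5) and (−12, −7)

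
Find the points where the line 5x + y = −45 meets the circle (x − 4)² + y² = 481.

Substitute y = −5x − 45:
26x² + 442x + 1560 = 0  ⟹  x² + 17x + 60 = 0
x = −5 or x = −12, giving (−5, −20) and (−12, 15).

(−12, 15) and (−5, −20)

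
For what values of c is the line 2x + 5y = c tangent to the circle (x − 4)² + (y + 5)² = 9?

The line touches the circle iff its distance from (4, −5) is 3:
|2·4 + 5·(−5) − c| / √29 = 3
|c − (−17)| = 3√29.

c = −17 ± 3√29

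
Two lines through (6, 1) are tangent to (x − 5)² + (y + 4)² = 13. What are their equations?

3x + 2y = 20 and 2x − 3y = 9

A line y − (1) = m(x − (6)) is tangent when its distance from (5, −4) is √13:
(−1m − (−5))² = 13(m² + 1)
6m² + 5m − 6 = 0, so m = −3/2 or m = 2/3.
Through (6, 1) these give 3x + 2y = 20 and 2x − 3y = 9.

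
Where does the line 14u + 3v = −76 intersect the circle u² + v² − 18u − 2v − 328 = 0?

(−8, 12) and (−2, −16)

Express v = (−76 − 14u)/3 and substitute into the circle:
205u² + 2050u + 3280 = 0  ⟹  u² + 10u + 16 = 0
u = −2 or u = −8, giving (−2, −16) and (−8, 12).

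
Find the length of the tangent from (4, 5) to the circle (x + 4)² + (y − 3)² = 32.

Centre (−4, 3), r² = 32. |PO|² = (8)² + (2)² = 68.
Power of the point: PT² = |PO|² − r² = 36, so PT = 6.

6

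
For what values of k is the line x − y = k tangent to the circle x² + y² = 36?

k = ±6√2

Tangency holds when the distance from the centre (0, 0) to the line equals the radius 6:
|1·0 − 1·0 − k| / √2 = 6
|k| = 6√2.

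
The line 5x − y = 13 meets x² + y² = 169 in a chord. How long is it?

5√26

From the line, y = 5x − 13. Substituting:
26x² − 130x = 0  ⟹  x² − 5x = 0
x = 5 or x = 0, giving (5, 12) and (0, −13).
Chord length = distance between (5, 12) and (0, −13) = √650 = 5√26.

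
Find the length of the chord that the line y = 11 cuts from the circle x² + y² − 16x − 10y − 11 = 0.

16

From the line, y = 11. Substituting:
x² − 16x = 0
x = 16 or x = 0, giving (16, 11) and (0, 11).
|(16, 11) − (0, 11)| = √((16)² + (0)²) = 16.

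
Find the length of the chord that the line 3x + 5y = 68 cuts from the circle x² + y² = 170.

2√34

The distance from (0, 0) to the line is 68/√34, and r² = 170.
Half the chord is √(r² − d²) = √(34), so the full chord is 2√34.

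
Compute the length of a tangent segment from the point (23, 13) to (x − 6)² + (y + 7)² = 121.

With centre O = (6, −7), |OP|² = 689 and r² = 121.
Power of the point: PT² = |PO|² − r² = 568, so PT = 2√142.

2√142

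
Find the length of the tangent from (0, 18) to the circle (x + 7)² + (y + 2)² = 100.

√349

With centre O = (−7, −2), |OP|² = 449 and r² = 100.
Power of the point: PT² = |PO|² − r² = 349, so PT = √349.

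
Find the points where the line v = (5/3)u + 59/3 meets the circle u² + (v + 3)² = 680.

Substitute v = (59 + 5u)/3:
34u² + 680u − 1496 = 0  ⟹  u² + 20u − 44 = 0
u = 2 or u = −22, giving (2, 23) and (−22, −17).

(−22, −17) and (2, 23)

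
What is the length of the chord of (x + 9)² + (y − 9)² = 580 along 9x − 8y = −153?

4√145

From the line, y = (153 + 9x)/8. Substituting:
145x² + 2610x − 25375 = 0  ⟹  x² + 18x − 175 = 0
x = 7 or x = −25, giving (7, 27) and (−25, −9).
Chord length = distance between (7, 27) and (−25, −9) = √2320 = 4√145.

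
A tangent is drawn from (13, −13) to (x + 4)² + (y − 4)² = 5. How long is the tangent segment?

With centre O = (−4, 4), |OP|² = 578 and r² = 5.
The tangent meets the radius at right angles, so tangent² = |PO|² − r² = 578 − 5 = 573.

√573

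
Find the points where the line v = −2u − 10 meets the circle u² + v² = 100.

From the line, v = −2u − 10. Substituting:
5u² + 40u = 0  ⟹  u² + 8u = 0
u = 0 or u = −8, giving (0, −10) and (−8, 6).

(−8, 6) and (0, −10)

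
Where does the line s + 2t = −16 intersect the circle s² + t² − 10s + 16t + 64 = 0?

(0, −8) and (8, −12)

From the line, t = (−16 − s)/2. Substituting:
5s² − 40s = 0  ⟹  s² − 8s = 0
s = 8 or s = 0, giving (8, −12) and (0, −8).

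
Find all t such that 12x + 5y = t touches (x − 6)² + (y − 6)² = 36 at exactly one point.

t = 24 or t = 180

For a tangent, require d(centre, line) = r = 6.
|12·6 + 5·6 − t| / √169 = 6
|t − (102)| = 6·13, so t = 180 or t = 24.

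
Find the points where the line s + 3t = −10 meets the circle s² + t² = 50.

(−7, −1) and (5, −5)

Express t = (−10 − s)/3 and substitute into the circle:
10s² + 20s − 350 = 0  ⟹  s² + 2s − 35 = 0
s = 5 or s = −7, giving (5, −5) and (−7, −1).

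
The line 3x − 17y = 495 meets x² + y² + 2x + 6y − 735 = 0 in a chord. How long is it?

The distance from (−1, −3) to the line is 447/√298, and r² = 745.
Chord = 2√(r² − d²) = 2·√(149/2) = √298.

√298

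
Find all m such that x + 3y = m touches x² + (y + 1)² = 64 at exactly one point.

m = −3 ± 8√10

The line touches the circle iff its distance from (0, −1) is 8:
|1·0 + 3·(−1) − m| / √10 = 8
|m − (−3)| = 8√10.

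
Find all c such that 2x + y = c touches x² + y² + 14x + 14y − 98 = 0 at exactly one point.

c = −21 ± 14√5

Tangency holds when the distance from the centre (−7, −7) to the line equals the radius 14:
|2·(−7) + 1·(−7) − c| / √5 = 14
|c − (−21)| = 14√5.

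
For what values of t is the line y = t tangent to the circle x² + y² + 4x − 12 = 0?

t = −4 or t = 4

For a tangent, require d(centre, line) = r = 4.
|0·(−2) + 1·0 − t| / √1 = 4
|t| = 4, so t = 4 or t = −4.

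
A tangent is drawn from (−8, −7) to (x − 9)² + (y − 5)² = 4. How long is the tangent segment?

√429

With centre O = (9, 5), |OP|² = 433 and r² = 4.
The tangent meets the radius at right angles, so tangent² = |PO|² − r² = 433 − 4 = 429.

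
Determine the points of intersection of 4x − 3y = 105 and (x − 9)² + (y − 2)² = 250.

Express y = (−105 + 4x)/3 and substitute into the circle:
25x² − 1050x + 10800 = 0  ⟹  x² − 42x + 432 = 0
x = 24 or x = 18, giving (24, −3) and (18, −11).

(18, −11) and (24, −3)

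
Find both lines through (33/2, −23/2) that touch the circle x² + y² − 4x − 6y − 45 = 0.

7x + 3y = 81 and 3x + 7y = −31

A line y − (−23/2) = m(x − (33/2)) is tangent when its distance from (2, 3) is √58:
(−29/2m − (29/2))² = 58(m² + 1)
21m² + 58m + 21 = 0, so m = −7/3 or m = −3/7.
Through (33/2, −23/2) these give 7x + 3y = 81 and 3x + 7y = −31.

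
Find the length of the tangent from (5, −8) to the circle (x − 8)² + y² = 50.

The centre is (8, 0) and r = 5√2. The square of the distance from P to the centre is 9 + 64 = 73.
By the tangent–radius right angle, tangent length = √(|PO|² − r²) = √23.

√23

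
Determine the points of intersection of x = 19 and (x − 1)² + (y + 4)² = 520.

(19, −18) and (19, 10)

The line gives x = 19. Substituting into the circle:
y² + 8y − 180 = 0
y = 10 or y = −18, giving (19, 10) and (19, −18).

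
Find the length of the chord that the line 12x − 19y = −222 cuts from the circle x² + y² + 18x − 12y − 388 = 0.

2√505

From the line, y = (222 + 12x)/19. Substituting:
505x² + 9090x − 141400 = 0  ⟹  x² + 18x − 280 = 0
x = 10 or x = −28, giving (10, 18) and (−28, −6).
Chord length = distance between (10, 18) and (−28, −6) = √2020 = 2√505.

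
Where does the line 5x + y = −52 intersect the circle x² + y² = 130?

(−11, 3) and (−9, −7)

From the line, y = −5x − 52. Substituting:
26x² + 520x + 2574 = 0  ⟹  x² + 20x + 99 = 0
x = −9 or x = −11, giving (−9, −7) and (−11, 3).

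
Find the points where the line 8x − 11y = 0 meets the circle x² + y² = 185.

(−11, −8) and (11, 8)

Express y = (8x)/11 and substitute into the circle:
185x² − 22385 = 0  ⟹  x² − 121 = 0
x = 11 or x = −11, giving (11, 8) and (−11, −8).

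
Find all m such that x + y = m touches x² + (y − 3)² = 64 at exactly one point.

m = 3 ± 8√2

The line touches the circle iff its distance from (0, 3) is 8:
|1·0 + 1·3 − m| / √2 = 8
|m − (3)| = 8√2.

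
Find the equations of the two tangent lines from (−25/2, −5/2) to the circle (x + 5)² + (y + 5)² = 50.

x − y = −10 and 7x + y = −90

Write the tangent as mx − y + (−5/2 − m·(−25/2)) = 0 and set its distance from the centre to 5√2:
(15/2m − (−5/2))² = 50(m² + 1)
m² + 6m − 7 = 0, so m = 1 or m = −7.
Through (−25/2, −5/2) these give x − y = −10 and 7x + y = −90.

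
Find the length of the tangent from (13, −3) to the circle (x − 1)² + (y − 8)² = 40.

With centre O = (1, 8), |OP|² = 265 and r² = 40.
Power of the point: PT² = |PO|² − r² = 225, so PT = 15.

15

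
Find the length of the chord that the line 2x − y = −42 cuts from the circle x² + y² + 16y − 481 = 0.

6√5

From the line, y = 2x + 42. Substituting:
5x² + 200x + 1955 = 0  ⟹  x² + 40x + 391 = 0
x = −17 or x = −23, giving (−17, 8) and (−23, −4).
|(−17, 8) − (−23, −4)| = √((6)² + (12)²) = 6√5.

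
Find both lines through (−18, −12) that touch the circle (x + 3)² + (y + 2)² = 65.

Write the tangent as mx − y + (−12 − m·(−18)) = 0 and set its distance from the centre to √65:
[m·(15) − (10)]² = 65(m² + 1)
32m² − 60m + 7 = 0, so m = 1/8 or m = 7/4.
Through (−18, −12) these give x − 8y = 78 and 7x − 4y = −78.

x − 8y = 78 and 7x − 4y = −78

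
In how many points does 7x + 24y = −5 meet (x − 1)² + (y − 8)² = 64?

Centre (1, 8), r² = 64. Distance² from centre to line = (204)²/625 = 41616/625.
Since d² > r², the line lies outside the circle.

0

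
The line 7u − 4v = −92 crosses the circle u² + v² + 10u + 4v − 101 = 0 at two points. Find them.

(−16, −5) and (−8, 9)

From the line, v = (92 + 7u)/4. Substituting:
65u² + 1560u + 8320 = 0  ⟹  u² + 24u + 128 = 0
u = −8 or u = −16, giving (−8, 9) and (−16, −5).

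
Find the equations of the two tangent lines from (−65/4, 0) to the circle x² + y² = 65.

4x − 7y = −65 and 4x + 7y = −65

A line y − (0) = m(x − (−65/4)) is tangent when its distance from (0, 0) is √65:
[m·(65/4) − (0)]² = 65(m² + 1)
49m² − 16 = 0, so m = 4/7 or m = −4/7.
Through (−65/4, 0) these give 4x − 7y = −65 and 4x + 7y = −65.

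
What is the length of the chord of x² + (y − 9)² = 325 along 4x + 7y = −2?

The distance from (0, 9) to the line is 65/√65, and r² = 325.
Half the chord is √(r² − d²) = √(260), so the full chord is 4√65.

4√65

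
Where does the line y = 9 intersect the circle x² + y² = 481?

From the line, y = 9. Substituting:
x² − 400 = 0
x = 20 or x = −20, giving (20, 9) and (−20, 9).

(−20, 9) and (20, 9)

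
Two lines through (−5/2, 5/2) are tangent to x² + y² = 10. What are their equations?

Write the tangent as mx − y + (5/2 − m·(−5/2)) = 0 and set its distance from the centre to √10:
(5/2m − (−5/2))² = 10(m² + 1)
3m² − 10m + 3 = 0, so m = 3 or m = 1/3.
With m = 3: 3x − y = −10. With m = 1/3: x − 3y = −10.

3x − y = −10 and x − 3y = −10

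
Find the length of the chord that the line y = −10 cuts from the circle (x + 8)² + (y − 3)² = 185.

Substitute y = −10:
x² + 16x + 48 = 0
x = −4 or x = −12, giving (−4, −10) and (−12, −10).
Chord length = distance between (−4, −10) and (−12, −10) = √64 = 8.

8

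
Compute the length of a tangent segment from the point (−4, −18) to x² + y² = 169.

3√19

The centre is (0, 0) and r = 13. The square of the distance from P to the centre is 16 + 324 = 340.
By the tangent–radius right angle, tangent length = √(|PO|² − r²) = √171 = 3√19.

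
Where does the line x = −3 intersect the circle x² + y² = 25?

The line gives x = −3. Substituting into the circle:
y² − 16 = 0
y = 4 or y = −4, giving (−3, 4) and (−3, −4).

(−3, −4) and (−3, 4)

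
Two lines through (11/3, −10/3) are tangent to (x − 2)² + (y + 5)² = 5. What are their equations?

2x + y = 4 and x + 2y = −3

Let a tangent through (11/3, −10/3) have slope m. Its distance from (2, −5) must equal √5:
(−5/3m − (−5/3))² = 5(m² + 1)
2m² + 5m + 2 = 0, so m = −2 or m = −1/2.
With m = −2: 2x + y = 4. With m = −1/2: x + 2y = −3.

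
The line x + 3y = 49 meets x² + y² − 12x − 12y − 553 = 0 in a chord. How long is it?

15√10

The distance from (6, 6) to the line is 25/√10, and r² = 625.
Chord = 2√(r² − d²) = 2·√(1125/2) = 15√10.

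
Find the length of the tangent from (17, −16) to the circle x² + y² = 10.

√535

The centre is (0, 0) and r = √10. The square of the distance from P to the centre is 289 + 256 = 545.
Power of the point: PT² = |PO|² − r² = 535, so PT = √535.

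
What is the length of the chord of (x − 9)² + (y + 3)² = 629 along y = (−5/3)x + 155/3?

From the line, y = (155 − 5x)/3. Substituting:
34x² − 1802x + 21964 = 0  ⟹  x² − 53x + 646 = 0
x = 34 or x = 19, giving (34, −5) and (19, 20).
Chord length = distance between (34, −5) and (19, 20) = √850 = 5√34.

5√34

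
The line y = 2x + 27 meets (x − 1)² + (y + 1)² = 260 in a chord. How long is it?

Centre (1, −1), r² = 260. Perpendicular distance d from centre to line = |30| / √5 = 30/√5.
Chord = 2√(r² − d²) = 2·√(80) = 8√5.

8√5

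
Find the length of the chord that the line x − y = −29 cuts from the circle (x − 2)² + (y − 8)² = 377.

The distance from (2, 8) to the line is 23/√2, and r² = 377.
Chord = 2√(r² − d²) = 2·√(225/2) = 15√2.

15√2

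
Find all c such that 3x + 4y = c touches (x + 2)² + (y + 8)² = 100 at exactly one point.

c = −88 or c = 12

For a tangent, require d(centre, line) = r = 10.
|3·(−2) + 4·(−8) − c| / √25 = 10
|c − (−38)| = 10·5, so c = 12 or c = −88.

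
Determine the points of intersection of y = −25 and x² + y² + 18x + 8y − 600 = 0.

(−25, −25) and (7, −25)

Express y = −25 and substitute into the circle:
x² + 18x − 175 = 0
x = 7 or x = −25, giving (7, −25) and (−25, −25).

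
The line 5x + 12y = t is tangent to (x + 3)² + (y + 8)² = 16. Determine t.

The line touches the circle iff its distance from (−3, −8) is 4:
|5·(−3) + 12·(−8) − t| / √169 = 4
|t − (−111)| = 4·13, so t = −59 or t = −163.

t = −163 or t = −59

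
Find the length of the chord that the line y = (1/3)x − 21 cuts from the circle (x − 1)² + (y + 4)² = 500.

From the line, y = (−63 + x)/3. Substituting:
10x² − 120x − 1890 = 0  ⟹  x² − 12x − 189 = 0
x = 21 or x = −9, giving (21, −14) and (−9, −24).
|(21, −14) − (−9, −24)| = √((30)² + (10)²) = 10√10.

10√10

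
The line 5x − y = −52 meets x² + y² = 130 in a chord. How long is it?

The distance from (0, 0) to the line is 52/√26, and r² = 130.
Chord = 2√(r² − d²) = 2·√(26) = 2√26.

2√26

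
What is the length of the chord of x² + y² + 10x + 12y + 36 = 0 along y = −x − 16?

Express y = −x − 16 and substitute into the circle:
2x² + 30x + 100 = 0  ⟹  x² + 15x + 50 = 0
x = −5 or x = −10, giving (−5, −11) and (−10, −6).
|(−5, −11) − (−10, −6)| = √((5)² + (−5)²) = 5√2.

5√2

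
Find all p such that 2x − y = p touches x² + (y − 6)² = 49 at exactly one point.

p = −6 ± 7√5

The line touches the circle iff its distance from (0, 6) is 7:
|2·0 − 1·6 − p| / √5 = 7
|p − (−6)| = 7√5.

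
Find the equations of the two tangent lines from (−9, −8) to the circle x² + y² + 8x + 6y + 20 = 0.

Write the tangent as mx − y + (−8 − m·(−9)) = 0 and set its distance from the centre to √5:
(5m − (5))² = 5(m² + 1)
2m² − 5m + 2 = 0, so m = 1/2 or m = 2.
Through (−9, −8) these give x − 2y = 7 and 2x − y = −10.

x − 2y = 7 and 2x − y = −10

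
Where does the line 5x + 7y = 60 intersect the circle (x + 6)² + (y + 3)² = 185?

(−2, 10) and (5, 5)

Express y = (60 − 5x)/7 and substitute into the circle:
74x² − 222x − 740 = 0  ⟹  x² − 3x − 10 = 0
x = 5 or x = −2, giving (5, 5) and (−2, 10).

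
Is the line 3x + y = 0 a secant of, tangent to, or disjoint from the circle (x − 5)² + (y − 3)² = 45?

secant

d² = (3·5 + 1·3 − (0))²/10 = 162/5; r² = 45.
Since d² < r², the line cuts the circle twice.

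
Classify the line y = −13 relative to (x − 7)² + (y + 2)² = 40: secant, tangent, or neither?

Substituting the line into the circle gives x² − 14x + 130 = 0.
Discriminant = (−14)² − 4·1·(130) = −324 < 0.
No real roots: the line does not meet the circle.

neither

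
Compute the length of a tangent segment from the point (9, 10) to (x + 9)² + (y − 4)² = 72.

12√2

Centre (−9, 4), r² = 72. |PO|² = (18)² + (6)² = 360.
The tangent meets the radius at right angles, so tangent² = |PO|² − r² = 360 − 72 = 288.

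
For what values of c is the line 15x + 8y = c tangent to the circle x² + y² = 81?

c = −153 or c = 153

Tangency holds when the distance from the centre (0, 0) to the line equals the radius 9:
|15·0 + 8·0 − c| / √289 = 9
|c| = 9·17, so c = 153 or c = −153.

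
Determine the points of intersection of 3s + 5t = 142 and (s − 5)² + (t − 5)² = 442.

(4, 26) and (24, 14)

Substitute t = (142 − 3s)/5:
34s² − 952s + 3264 = 0  ⟹  s² − 28s + 96 = 0
s = 24 or s = 4, giving (24, 14) and (4, 26).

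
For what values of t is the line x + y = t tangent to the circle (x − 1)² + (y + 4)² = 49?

Tangency holds when the distance from the centre (1, −4) to the line equals the radius 7:
|1·1 + 1·(−4) − t| / √2 = 7
|t − (−3)| = 7√2.

t = −3 ± 7√2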